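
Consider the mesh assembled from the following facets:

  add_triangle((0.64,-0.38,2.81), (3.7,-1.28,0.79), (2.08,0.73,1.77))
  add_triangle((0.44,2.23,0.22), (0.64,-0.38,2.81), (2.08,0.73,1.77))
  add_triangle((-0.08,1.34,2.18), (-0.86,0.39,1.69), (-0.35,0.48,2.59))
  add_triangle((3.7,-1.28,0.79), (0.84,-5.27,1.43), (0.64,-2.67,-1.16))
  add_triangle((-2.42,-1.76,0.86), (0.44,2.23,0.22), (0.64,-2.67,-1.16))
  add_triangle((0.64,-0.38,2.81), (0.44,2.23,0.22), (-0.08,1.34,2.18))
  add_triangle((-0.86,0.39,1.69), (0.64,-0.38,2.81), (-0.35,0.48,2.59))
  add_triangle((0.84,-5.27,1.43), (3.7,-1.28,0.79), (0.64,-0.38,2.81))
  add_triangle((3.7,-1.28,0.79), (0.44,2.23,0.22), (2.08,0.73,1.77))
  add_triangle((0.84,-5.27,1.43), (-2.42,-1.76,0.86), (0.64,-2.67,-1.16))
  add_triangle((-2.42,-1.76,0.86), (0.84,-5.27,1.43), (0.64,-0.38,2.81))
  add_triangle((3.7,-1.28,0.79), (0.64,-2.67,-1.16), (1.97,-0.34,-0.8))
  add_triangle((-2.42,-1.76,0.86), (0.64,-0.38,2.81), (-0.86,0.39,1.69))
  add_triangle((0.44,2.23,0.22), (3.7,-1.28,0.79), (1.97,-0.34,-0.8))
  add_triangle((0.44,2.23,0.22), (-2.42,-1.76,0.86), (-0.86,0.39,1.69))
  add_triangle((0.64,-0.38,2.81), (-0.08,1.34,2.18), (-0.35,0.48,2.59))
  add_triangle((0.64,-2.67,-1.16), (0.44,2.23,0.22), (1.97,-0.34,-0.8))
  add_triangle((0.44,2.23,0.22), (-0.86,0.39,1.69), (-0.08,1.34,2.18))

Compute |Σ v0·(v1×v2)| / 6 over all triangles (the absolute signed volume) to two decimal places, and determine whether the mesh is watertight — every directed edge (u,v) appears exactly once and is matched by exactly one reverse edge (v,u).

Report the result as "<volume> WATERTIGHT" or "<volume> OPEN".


40.45 WATERTIGHT

Per-triangle v0·(v1×v2)/6:
  t1: +2.5194
  t2: +1.5977
  t3: +0.2623
  t4: +5.8700
  t5: +0.2425
  t6: +0.9086
  t7: +0.2118
  t8: +8.0866
  t9: +1.8351
  t10: +4.3979
  t11: +6.6153
  t12: +2.1162
  t13: +1.7161
  t14: +1.8197
  t15: +0.9123
  t16: +0.4954
  t17: +0.3464
  t18: +0.5017
Σ = +40.4550 → |volume| = 40.45

Directed edges: 54 total, each appears once with its reverse present → watertight.


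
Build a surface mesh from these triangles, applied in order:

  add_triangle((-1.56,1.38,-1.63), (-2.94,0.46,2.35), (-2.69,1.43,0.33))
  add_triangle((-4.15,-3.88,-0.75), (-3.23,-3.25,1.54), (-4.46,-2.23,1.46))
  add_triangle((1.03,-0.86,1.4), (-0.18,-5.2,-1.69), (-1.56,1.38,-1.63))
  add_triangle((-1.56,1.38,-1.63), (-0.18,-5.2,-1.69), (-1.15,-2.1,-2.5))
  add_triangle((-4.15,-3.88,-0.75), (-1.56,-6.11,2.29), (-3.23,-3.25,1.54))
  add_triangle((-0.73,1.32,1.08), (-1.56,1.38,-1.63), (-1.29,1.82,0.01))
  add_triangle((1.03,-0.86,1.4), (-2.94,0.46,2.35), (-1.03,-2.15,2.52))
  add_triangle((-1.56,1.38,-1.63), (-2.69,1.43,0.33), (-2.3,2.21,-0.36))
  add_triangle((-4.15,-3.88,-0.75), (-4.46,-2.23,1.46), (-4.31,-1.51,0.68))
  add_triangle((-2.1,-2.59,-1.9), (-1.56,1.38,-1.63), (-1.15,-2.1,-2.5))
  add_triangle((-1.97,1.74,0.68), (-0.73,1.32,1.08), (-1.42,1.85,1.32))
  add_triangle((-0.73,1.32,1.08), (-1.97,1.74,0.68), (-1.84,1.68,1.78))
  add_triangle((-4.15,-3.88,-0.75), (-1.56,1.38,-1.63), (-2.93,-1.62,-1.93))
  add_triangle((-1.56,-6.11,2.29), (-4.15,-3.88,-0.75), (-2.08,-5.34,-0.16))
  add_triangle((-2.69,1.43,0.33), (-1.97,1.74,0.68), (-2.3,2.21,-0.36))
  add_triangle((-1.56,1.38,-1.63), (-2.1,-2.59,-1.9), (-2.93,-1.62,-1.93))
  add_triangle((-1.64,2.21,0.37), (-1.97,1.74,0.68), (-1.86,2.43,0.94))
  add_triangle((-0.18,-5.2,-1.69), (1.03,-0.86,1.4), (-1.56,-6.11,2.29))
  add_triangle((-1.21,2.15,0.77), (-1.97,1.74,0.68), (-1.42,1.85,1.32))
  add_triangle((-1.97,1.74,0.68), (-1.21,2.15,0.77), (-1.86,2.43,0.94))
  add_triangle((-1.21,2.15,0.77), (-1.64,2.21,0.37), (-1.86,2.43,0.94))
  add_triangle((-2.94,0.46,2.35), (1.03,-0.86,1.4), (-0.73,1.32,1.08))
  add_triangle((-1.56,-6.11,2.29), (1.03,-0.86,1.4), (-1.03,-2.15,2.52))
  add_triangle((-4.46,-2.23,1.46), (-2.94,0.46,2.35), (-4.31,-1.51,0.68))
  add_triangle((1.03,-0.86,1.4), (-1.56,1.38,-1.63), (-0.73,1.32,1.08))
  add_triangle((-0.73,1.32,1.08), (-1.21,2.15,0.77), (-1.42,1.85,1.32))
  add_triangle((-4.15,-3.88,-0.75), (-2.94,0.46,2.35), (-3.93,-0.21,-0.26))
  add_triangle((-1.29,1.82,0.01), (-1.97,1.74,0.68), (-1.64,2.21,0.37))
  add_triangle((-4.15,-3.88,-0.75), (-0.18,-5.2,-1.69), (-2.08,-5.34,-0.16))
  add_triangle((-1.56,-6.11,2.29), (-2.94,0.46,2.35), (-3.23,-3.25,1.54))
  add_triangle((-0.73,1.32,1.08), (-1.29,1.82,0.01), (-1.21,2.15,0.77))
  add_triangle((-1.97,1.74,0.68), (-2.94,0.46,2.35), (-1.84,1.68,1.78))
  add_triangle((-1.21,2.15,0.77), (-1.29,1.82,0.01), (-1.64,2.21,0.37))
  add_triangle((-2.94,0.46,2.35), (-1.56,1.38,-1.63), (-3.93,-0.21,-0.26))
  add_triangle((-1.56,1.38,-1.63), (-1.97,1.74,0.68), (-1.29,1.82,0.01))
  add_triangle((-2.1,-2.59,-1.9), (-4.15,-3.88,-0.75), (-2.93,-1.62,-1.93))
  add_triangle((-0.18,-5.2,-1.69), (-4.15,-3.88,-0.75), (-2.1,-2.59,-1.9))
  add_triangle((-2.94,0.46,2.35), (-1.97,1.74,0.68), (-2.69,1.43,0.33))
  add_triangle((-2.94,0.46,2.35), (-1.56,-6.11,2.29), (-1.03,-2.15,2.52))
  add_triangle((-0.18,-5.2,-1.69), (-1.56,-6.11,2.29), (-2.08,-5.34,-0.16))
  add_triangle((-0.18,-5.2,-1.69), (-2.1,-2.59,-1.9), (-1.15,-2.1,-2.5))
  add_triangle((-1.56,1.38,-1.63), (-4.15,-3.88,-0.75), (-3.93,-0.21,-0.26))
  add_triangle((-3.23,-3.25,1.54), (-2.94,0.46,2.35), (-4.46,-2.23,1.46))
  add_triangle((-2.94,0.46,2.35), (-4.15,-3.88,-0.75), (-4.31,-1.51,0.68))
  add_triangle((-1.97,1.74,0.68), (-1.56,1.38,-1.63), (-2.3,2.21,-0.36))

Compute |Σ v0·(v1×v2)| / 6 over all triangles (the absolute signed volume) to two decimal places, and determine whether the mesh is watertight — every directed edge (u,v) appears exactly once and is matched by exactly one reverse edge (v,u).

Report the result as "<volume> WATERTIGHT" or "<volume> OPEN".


79.54 OPEN

Per-triangle v0·(v1×v2)/6:
  t1: +0.4094
  t2: +3.2102
  t3: -0.4312
  t4: -0.5919
  t5: +6.4232
  t6: -0.0872
  t7: +1.9368
  t8: +0.6477
  t9: +1.9916
  t10: +1.7399
  t11: -0.0220
  t12: +0.2389
  t13: +1.7058
  t14: +5.3454
  t15: +0.3935
  t16: +0.9862
  t17: +0.1252
  t18: +5.8900
  t19: +0.2257
  t20: -0.0147
  t21: +0.0843
  t22: +1.4836
  t23: +2.7092
  t24: +1.7138
  t25: -0.0323
  t26: +0.0855
  t27: +5.9048
  t28: +0.0650
  t29: +4.6439
  t30: +5.1630
  t31: -0.0549
  t32: +0.8272
  t33: +0.0510
  t34: +3.0560
  t35: +0.4843
  t36: +1.7842
  t37: +4.5733
  t38: +0.8346
  t39: +4.1014
  t40: +5.1815
  t41: +2.1786
  t42: +4.1141
  t43: +2.3788
  t44: -1.7835
  t45: -0.1263
Σ = +79.5439 → |volume| = 79.54

Directed edges: 135 total; 3 unmatched, e.g. (-1.84,1.68,1.78)→(-0.73,1.32,1.08) → open.


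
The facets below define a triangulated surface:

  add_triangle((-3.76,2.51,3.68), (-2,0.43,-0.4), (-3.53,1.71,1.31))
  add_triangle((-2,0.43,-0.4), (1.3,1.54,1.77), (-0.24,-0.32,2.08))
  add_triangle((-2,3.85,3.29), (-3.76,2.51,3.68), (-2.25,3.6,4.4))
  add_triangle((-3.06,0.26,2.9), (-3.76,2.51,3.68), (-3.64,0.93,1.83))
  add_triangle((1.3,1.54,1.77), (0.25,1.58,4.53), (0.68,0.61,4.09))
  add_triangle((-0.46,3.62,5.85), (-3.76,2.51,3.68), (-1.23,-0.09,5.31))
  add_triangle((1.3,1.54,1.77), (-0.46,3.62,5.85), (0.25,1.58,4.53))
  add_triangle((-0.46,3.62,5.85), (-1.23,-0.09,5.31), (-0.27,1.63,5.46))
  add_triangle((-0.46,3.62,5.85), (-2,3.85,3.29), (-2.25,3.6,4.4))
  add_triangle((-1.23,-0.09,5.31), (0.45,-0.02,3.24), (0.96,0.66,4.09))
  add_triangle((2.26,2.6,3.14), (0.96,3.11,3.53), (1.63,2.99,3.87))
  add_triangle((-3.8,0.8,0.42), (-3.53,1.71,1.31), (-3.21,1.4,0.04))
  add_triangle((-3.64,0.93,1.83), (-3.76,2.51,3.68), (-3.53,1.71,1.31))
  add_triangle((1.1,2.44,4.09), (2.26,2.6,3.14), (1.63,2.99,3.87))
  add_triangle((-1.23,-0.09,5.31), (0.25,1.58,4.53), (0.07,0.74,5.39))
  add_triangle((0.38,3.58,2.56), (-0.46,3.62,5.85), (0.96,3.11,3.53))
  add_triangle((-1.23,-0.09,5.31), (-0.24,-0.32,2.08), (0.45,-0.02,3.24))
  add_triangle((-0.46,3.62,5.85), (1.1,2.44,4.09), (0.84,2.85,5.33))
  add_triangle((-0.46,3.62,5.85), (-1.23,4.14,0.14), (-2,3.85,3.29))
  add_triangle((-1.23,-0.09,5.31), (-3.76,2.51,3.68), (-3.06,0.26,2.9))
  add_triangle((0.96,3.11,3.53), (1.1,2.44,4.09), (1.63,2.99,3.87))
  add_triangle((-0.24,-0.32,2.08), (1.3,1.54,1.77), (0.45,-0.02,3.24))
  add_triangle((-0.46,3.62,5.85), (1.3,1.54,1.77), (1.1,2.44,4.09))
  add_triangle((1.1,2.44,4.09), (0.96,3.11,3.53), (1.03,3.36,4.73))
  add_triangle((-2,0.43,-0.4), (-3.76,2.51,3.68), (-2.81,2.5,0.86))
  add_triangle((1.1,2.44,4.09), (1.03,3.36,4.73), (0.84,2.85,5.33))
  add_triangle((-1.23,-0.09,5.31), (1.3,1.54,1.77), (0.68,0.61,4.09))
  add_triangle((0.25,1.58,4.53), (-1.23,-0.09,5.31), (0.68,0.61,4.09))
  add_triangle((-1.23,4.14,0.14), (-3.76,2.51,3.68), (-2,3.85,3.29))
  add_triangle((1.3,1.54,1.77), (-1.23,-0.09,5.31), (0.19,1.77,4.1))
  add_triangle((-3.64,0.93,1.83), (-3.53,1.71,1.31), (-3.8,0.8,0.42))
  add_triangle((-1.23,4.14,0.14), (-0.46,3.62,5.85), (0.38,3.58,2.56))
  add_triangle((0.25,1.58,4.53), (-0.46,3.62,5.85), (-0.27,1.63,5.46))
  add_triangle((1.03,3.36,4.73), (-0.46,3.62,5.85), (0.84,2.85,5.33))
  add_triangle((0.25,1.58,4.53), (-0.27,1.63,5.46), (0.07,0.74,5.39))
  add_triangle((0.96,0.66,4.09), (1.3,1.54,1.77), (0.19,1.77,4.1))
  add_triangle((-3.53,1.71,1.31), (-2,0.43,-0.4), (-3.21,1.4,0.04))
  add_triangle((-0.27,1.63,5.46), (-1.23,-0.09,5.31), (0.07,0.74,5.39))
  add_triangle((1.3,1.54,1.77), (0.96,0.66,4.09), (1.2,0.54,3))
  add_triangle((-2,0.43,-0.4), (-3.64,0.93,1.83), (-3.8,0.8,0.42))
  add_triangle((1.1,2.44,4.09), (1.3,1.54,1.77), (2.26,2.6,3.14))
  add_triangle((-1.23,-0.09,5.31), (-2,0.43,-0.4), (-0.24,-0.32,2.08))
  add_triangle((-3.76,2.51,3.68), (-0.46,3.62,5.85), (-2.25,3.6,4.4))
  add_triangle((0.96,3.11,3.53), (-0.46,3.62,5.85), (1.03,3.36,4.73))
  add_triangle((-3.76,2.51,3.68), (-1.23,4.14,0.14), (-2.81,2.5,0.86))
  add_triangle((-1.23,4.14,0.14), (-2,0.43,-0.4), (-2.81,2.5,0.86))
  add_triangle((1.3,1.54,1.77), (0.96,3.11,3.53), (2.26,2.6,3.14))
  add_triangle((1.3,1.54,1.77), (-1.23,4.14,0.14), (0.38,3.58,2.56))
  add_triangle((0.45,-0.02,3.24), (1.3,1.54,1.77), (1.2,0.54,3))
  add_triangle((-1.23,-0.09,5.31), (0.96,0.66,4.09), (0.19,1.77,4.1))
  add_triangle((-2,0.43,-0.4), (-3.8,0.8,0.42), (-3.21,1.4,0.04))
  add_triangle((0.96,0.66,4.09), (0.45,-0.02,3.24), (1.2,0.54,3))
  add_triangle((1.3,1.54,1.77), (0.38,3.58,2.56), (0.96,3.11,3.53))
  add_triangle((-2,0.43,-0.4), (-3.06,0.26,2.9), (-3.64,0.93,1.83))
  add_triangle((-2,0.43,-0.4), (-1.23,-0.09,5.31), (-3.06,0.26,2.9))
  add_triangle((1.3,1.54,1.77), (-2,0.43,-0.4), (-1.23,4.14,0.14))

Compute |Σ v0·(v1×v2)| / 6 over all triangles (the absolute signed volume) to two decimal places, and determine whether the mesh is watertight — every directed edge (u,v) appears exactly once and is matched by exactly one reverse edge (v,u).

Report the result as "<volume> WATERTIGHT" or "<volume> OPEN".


Per-triangle v0·(v1×v2)/6:
  t1: -0.2615
  t2: -1.4777
  t3: +1.7119
  t4: +1.8464
  t5: +1.0577
  t6: +11.6078
  t7: +1.9792
  t8: +1.9096
  t9: +1.8784
  t10: +0.7159
  t11: +0.2905
  t12: +0.6147
  t13: +1.3142
  t14: +0.3655
  t15: -0.9773
  t16: +1.8837
  t17: +0.3100
  t18: -0.5097
  t19: +4.7255
  t20: +4.6415
  t21: +0.3983
  t22: -0.2681
  t23: -0.7440
  t24: +0.1696
  t25: +1.9942
  t26: +0.2722
  t27: -1.2331
  t28: +1.6050
  t29: +4.4481
  t30: -1.2002
  t31: +0.7789
  t32: +4.6694
  t33: +0.8435
  t34: +1.1443
  t35: +0.4446
  t36: +1.3287
  t37: -0.2608
  t38: +1.2782
  t39: +0.3903
  t40: -0.0725
  t41: -0.0589
  t42: +0.4368
  t43: +2.5364
  t44: +0.7427
  t45: +3.5152
  t46: +1.5931
  t47: +0.0641
  t48: +1.2465
  t49: -0.3381
  t50: +2.3695
  t51: +0.2831
  t52: +0.1716
  t53: +0.6344
  t54: +0.5118
  t55: -0.3220
  t56: -1.7166
Σ = +61.2825 → |volume| = 61.28

Directed edges: 168 total, each appears once with its reverse present → watertight.

61.28 WATERTIGHT


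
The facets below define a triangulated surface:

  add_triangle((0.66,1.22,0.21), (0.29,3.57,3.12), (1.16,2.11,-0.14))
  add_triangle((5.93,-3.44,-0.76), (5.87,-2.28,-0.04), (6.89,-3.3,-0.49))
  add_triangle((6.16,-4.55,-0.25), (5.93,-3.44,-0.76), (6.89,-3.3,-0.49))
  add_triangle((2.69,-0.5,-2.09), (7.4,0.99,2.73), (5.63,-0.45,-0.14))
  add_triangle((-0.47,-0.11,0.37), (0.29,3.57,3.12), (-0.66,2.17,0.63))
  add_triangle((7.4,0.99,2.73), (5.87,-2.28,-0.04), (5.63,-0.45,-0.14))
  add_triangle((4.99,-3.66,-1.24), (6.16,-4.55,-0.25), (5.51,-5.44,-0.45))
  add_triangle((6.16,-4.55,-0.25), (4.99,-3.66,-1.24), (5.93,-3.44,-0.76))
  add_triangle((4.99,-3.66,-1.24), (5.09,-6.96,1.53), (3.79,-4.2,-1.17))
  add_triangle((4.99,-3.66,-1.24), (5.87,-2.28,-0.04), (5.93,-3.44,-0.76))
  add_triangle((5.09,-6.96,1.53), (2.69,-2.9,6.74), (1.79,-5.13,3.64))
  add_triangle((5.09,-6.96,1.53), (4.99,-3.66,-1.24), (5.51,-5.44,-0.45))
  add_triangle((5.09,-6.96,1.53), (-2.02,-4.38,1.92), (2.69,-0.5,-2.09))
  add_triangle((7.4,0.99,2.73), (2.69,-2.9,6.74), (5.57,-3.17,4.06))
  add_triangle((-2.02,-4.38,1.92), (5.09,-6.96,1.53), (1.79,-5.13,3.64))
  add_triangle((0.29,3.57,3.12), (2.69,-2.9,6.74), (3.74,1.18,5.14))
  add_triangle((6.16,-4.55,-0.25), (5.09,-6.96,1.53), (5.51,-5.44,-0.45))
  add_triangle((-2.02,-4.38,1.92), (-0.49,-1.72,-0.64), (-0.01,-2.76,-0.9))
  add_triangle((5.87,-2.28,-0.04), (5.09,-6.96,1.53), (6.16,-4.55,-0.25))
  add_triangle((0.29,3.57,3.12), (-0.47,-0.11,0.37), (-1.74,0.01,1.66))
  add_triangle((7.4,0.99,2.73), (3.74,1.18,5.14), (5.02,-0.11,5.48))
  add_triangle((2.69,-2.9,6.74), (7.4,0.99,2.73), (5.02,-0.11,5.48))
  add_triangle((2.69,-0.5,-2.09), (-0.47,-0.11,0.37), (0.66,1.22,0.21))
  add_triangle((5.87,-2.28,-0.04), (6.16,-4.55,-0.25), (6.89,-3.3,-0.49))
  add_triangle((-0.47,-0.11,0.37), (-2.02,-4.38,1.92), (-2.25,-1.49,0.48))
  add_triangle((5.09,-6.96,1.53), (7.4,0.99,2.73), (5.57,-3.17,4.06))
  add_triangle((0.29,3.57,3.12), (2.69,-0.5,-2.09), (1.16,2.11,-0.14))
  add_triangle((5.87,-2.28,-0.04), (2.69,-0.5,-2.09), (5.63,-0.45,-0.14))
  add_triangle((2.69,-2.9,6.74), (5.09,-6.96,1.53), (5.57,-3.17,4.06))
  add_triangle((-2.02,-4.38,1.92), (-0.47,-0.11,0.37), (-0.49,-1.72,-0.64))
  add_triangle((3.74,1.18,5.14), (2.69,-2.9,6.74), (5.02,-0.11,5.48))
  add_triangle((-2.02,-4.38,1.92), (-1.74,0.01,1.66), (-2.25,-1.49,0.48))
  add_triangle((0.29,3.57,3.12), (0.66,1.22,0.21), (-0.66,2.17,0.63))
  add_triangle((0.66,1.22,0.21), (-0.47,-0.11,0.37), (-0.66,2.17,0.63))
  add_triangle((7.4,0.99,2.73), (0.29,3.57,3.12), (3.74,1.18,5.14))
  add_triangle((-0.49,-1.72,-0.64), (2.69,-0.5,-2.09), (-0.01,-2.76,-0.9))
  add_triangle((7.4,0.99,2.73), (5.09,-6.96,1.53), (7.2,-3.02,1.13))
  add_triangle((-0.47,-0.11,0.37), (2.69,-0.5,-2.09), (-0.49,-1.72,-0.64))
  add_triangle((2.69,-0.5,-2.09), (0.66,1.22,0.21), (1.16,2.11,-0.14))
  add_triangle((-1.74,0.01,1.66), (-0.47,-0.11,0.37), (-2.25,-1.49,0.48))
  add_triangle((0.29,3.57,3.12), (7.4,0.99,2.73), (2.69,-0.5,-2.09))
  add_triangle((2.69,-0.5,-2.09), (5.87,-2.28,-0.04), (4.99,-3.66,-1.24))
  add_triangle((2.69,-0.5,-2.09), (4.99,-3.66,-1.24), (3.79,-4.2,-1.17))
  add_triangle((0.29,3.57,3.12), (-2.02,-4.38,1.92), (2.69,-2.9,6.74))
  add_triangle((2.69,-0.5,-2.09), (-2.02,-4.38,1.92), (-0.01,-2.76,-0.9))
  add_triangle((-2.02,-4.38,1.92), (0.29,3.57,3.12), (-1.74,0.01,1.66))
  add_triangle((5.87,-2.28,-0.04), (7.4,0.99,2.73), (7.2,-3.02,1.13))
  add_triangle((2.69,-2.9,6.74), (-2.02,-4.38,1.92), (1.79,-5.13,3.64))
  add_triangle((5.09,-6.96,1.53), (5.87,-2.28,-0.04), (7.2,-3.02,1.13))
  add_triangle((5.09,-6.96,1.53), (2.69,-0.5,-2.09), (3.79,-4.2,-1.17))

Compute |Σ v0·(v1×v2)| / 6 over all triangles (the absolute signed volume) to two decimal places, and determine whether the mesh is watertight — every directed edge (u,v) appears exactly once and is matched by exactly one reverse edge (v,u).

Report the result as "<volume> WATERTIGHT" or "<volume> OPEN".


255.29 WATERTIGHT

Per-triangle v0·(v1×v2)/6:
  t1: -0.1585
  t2: -0.0535
  t3: +0.7509
  t4: +2.2229
  t5: +0.5794
  t6: +5.1086
  t7: +1.4654
  t8: +0.9876
  t9: +3.9134
  t10: +0.1290
  t11: +15.5452
  t12: -0.7842
  t13: +10.7483
  t14: +19.6919
  t15: +13.0436
  t16: +12.9573
  t17: +3.1866
  t18: +0.8180
  t19: +4.3166
  t20: -0.0298
  t21: +6.6659
  t22: +9.0460
  t23: -0.0669
  t24: +0.8082
  t25: -0.4201
  t26: +20.5754
  t27: +2.2512
  t28: +3.4659
  t29: +20.7981
  t30: +0.3554
  t31: +6.5291
  t32: +2.1194
  t33: +0.8487
  t34: -0.1236
  t35: +13.8508
  t36: +0.5268
  t37: +12.6742
  t38: -0.0942
  t39: -0.2954
  t40: -0.0203
  t41: +10.2289
  t42: +4.1326
  t43: +1.9585
  t44: +19.1890
  t45: +2.3695
  t46: +4.3185
  t47: +5.0652
  t48: +12.5009
  t49: +5.4059
  t50: -3.8106
Σ = +255.2918 → |volume| = 255.29

Directed edges: 150 total, each appears once with its reverse present → watertight.


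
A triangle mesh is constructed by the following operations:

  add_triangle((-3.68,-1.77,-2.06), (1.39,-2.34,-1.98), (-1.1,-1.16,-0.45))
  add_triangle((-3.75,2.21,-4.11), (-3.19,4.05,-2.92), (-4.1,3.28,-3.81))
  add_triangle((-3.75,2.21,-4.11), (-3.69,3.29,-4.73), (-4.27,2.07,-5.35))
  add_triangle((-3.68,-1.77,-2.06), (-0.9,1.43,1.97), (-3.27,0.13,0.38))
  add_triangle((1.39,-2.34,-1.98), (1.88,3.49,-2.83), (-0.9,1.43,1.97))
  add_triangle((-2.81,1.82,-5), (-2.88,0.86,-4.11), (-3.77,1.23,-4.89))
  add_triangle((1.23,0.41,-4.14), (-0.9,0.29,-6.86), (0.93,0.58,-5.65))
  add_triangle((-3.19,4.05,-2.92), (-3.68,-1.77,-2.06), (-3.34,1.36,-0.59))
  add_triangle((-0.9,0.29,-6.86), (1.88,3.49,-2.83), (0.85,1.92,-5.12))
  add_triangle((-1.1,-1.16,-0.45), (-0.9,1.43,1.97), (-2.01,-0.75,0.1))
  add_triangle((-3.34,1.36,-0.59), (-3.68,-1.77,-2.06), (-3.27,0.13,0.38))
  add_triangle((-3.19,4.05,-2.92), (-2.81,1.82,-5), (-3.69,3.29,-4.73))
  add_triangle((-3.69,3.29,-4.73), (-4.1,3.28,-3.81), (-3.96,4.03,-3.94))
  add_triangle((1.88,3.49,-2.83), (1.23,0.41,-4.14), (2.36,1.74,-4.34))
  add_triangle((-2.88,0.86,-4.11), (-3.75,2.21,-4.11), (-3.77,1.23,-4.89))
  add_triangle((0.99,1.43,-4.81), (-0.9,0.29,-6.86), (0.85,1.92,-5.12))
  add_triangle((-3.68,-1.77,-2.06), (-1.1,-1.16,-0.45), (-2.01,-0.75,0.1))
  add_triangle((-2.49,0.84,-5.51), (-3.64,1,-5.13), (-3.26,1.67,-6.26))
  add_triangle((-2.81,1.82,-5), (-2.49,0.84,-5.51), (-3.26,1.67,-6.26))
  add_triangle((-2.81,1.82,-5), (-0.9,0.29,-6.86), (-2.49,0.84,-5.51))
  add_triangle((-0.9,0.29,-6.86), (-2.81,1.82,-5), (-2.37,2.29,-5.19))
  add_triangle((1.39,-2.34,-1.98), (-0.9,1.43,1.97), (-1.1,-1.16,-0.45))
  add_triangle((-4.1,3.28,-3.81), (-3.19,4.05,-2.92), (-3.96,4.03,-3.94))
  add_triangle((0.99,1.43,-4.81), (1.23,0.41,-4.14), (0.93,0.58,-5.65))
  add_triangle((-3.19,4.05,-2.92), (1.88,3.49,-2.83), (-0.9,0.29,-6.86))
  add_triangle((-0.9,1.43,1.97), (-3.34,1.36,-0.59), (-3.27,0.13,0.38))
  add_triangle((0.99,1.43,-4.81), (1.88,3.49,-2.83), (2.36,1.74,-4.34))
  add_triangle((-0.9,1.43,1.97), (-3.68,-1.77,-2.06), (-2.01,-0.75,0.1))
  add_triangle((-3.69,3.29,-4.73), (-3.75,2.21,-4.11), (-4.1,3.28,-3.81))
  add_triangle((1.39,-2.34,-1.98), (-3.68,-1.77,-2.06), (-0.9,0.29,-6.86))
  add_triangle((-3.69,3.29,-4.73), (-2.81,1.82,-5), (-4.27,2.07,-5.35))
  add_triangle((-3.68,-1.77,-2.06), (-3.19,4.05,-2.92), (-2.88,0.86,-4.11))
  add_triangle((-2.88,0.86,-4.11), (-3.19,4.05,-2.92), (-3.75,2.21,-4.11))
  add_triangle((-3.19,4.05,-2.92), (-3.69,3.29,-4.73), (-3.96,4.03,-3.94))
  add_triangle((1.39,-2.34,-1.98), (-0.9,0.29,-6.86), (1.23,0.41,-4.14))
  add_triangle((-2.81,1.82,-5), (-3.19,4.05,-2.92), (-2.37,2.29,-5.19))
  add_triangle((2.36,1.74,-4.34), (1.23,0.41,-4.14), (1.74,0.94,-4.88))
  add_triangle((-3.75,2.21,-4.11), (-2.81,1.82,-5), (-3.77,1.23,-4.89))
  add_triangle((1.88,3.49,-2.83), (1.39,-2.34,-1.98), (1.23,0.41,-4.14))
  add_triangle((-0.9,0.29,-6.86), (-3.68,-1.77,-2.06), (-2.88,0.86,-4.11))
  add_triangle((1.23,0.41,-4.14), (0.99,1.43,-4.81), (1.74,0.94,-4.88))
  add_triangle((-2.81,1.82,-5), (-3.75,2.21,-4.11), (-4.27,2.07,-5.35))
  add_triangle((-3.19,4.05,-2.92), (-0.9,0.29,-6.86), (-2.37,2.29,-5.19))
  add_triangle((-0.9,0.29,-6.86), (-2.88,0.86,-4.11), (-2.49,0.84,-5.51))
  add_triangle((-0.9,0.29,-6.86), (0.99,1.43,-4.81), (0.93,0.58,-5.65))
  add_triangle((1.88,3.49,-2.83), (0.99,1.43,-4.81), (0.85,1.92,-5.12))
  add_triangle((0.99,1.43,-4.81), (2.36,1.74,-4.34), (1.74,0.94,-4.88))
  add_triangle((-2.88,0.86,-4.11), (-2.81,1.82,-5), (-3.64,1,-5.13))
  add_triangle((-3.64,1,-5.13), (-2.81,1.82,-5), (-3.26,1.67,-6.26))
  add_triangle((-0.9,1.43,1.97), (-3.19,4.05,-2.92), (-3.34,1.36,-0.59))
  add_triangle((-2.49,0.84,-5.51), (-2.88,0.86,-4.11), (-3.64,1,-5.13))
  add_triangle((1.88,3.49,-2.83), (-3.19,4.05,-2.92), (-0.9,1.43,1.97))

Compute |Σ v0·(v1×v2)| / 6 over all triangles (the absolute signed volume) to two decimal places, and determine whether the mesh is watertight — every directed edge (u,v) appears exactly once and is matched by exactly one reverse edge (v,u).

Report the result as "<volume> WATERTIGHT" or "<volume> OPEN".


108.07 WATERTIGHT

Per-triangle v0·(v1×v2)/6:
  t1: +1.3732
  t2: -0.6161
  t3: +0.6585
  t4: +0.0580
  t5: +1.0577
  t6: +0.2803
  t7: +0.2426
  t8: +6.4467
  t9: +1.4790
  t10: +0.1849
  t11: +2.6854
  t12: +0.5439
  t13: +0.7063
  t14: -1.4316
  t15: -0.1944
  t16: +1.0232
  t17: +0.4961
  t18: +0.7824
  t19: +0.0569
  t20: +1.7550
  t21: +1.9928
  t22: +0.5198
  t23: +0.2924
  t24: +0.4864
  t25: +20.9231
  t26: +1.9909
  t27: +2.6466
  t28: +1.0709
  t29: +0.8467
  t30: +12.9516
  t31: +1.5456
  t32: +6.9932
  t33: -0.9917
  t34: +0.4835
  t35: +5.3568
  t36: +1.8785
  t37: +0.0751
  t38: +1.2680
  t39: +3.5941
  t40: +7.6455
  t41: +0.3293
  t42: -0.6045
  t43: +0.9379
  t44: +0.2382
  t45: +1.7116
  t46: +0.8466
  t47: +0.8658
  t48: +0.0109
  t49: +0.5705
  t50: +4.6555
  t51: -0.0787
  t52: +9.4246
Σ = +108.0656 → |volume| = 108.07

Directed edges: 156 total, each appears once with its reverse present → watertight.


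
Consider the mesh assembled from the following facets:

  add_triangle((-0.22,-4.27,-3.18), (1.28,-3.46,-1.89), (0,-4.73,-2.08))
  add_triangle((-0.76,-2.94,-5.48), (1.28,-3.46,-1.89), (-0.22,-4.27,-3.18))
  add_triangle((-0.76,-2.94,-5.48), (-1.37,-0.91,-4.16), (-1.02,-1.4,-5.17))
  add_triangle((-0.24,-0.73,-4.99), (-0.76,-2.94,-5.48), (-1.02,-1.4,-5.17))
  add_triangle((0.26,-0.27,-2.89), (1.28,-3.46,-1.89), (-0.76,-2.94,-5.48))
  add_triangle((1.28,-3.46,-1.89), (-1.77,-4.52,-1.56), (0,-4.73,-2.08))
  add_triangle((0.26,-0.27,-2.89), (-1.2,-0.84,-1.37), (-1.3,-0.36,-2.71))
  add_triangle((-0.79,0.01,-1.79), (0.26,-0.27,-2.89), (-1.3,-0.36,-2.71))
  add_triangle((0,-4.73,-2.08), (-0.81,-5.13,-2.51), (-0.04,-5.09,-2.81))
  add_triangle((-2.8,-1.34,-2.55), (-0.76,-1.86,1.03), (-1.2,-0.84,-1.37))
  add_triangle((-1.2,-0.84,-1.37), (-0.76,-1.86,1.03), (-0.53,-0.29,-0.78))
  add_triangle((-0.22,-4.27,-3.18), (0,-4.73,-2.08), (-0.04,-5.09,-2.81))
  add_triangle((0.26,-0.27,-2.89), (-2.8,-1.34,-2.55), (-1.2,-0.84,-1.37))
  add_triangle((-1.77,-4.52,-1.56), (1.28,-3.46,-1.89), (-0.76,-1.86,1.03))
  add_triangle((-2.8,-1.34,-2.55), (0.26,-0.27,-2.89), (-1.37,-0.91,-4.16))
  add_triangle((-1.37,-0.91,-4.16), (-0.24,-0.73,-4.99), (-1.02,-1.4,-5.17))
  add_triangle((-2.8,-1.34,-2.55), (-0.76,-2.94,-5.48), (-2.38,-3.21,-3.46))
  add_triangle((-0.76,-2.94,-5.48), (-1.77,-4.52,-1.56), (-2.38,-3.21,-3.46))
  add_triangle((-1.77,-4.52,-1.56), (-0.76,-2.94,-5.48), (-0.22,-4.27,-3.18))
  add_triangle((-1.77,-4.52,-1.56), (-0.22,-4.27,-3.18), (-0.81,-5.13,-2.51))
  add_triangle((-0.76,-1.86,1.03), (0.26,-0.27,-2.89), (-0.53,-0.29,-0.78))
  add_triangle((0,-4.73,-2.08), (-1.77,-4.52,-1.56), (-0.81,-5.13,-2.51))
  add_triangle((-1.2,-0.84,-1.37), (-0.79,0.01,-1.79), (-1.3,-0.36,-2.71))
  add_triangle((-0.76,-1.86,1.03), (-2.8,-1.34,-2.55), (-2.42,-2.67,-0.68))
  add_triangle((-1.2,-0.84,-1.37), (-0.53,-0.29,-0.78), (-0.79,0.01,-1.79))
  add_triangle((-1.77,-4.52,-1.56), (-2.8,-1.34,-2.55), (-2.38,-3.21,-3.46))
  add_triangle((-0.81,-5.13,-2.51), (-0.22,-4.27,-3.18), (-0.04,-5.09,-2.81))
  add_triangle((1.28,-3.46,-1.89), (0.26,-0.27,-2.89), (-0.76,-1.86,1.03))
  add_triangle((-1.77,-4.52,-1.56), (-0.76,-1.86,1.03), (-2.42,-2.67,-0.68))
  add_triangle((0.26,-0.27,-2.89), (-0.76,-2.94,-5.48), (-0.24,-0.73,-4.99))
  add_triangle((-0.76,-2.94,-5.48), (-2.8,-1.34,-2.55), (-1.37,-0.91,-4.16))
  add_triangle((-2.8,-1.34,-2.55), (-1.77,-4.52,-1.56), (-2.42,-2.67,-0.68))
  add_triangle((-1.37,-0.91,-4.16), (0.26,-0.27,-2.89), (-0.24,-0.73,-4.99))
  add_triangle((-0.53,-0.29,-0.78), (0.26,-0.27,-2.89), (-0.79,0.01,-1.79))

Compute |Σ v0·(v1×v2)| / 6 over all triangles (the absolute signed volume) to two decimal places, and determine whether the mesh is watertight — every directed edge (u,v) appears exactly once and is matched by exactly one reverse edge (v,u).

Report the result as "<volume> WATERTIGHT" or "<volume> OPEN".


Per-triangle v0·(v1×v2)/6:
  t1: +1.3780
  t2: +3.1175
  t3: +0.6292
  t4: +1.1060
  t5: +3.2798
  t6: -0.0826
  t7: +0.4614
  t8: +0.1807
  t9: +0.3570
  t10: -0.4071
  t11: -0.0157
  t12: -0.0581
  t13: -0.3367
  t14: +3.3022
  t15: -0.1649
  t16: +0.4329
  t17: +3.0734
  t18: +4.4709
  t19: +4.3817
  t20: +0.7321
  t21: -0.4957
  t22: +0.6276
  t23: +0.0403
  t24: +0.1509
  t25: -0.0053
  t26: +2.2656
  t27: +0.5881
  t28: -2.1013
  t29: +1.7254
  t30: +0.6465
  t31: +2.9331
  t32: +2.5754
  t33: +0.0486
  t34: -0.1507
Σ = +34.6863 → |volume| = 34.69

Directed edges: 102 total, each appears once with its reverse present → watertight.

34.69 WATERTIGHT


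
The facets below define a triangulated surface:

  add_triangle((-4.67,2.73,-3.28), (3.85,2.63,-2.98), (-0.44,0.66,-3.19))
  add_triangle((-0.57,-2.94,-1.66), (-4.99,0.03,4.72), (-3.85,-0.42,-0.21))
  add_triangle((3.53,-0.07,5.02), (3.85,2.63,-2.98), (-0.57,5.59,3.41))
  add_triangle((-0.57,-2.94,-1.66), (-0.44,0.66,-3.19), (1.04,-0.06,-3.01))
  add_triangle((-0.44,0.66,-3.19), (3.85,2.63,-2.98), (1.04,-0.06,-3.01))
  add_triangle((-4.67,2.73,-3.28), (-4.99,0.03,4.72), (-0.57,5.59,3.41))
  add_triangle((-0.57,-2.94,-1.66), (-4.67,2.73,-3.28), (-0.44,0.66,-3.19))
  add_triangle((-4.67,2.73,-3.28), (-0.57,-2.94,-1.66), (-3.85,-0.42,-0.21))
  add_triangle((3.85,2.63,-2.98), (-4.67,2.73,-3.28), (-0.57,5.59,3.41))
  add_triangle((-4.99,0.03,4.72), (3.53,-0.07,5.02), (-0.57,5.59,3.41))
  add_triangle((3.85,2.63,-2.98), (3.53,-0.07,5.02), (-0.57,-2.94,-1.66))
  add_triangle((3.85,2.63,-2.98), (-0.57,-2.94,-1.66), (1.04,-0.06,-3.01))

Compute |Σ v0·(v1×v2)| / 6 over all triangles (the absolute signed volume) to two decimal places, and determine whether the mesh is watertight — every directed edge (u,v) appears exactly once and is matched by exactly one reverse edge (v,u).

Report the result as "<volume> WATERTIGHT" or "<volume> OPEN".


Per-triangle v0·(v1×v2)/6:
  t1: +9.1622
  t2: +8.6182
  t3: +34.4708
  t4: +2.6641
  t5: +3.1045
  t6: +42.2141
  t7: +7.7346
  t8: +8.9724
  t9: +37.7312
  t10: +38.9538
  t11: +16.0334
  t12: +2.5701
Σ = +212.2293 → |volume| = 212.23

Directed edges: 36 total; 6 unmatched, e.g. (-0.57,-2.94,-1.66)→(-4.99,0.03,4.72) → open.

212.23 OPEN


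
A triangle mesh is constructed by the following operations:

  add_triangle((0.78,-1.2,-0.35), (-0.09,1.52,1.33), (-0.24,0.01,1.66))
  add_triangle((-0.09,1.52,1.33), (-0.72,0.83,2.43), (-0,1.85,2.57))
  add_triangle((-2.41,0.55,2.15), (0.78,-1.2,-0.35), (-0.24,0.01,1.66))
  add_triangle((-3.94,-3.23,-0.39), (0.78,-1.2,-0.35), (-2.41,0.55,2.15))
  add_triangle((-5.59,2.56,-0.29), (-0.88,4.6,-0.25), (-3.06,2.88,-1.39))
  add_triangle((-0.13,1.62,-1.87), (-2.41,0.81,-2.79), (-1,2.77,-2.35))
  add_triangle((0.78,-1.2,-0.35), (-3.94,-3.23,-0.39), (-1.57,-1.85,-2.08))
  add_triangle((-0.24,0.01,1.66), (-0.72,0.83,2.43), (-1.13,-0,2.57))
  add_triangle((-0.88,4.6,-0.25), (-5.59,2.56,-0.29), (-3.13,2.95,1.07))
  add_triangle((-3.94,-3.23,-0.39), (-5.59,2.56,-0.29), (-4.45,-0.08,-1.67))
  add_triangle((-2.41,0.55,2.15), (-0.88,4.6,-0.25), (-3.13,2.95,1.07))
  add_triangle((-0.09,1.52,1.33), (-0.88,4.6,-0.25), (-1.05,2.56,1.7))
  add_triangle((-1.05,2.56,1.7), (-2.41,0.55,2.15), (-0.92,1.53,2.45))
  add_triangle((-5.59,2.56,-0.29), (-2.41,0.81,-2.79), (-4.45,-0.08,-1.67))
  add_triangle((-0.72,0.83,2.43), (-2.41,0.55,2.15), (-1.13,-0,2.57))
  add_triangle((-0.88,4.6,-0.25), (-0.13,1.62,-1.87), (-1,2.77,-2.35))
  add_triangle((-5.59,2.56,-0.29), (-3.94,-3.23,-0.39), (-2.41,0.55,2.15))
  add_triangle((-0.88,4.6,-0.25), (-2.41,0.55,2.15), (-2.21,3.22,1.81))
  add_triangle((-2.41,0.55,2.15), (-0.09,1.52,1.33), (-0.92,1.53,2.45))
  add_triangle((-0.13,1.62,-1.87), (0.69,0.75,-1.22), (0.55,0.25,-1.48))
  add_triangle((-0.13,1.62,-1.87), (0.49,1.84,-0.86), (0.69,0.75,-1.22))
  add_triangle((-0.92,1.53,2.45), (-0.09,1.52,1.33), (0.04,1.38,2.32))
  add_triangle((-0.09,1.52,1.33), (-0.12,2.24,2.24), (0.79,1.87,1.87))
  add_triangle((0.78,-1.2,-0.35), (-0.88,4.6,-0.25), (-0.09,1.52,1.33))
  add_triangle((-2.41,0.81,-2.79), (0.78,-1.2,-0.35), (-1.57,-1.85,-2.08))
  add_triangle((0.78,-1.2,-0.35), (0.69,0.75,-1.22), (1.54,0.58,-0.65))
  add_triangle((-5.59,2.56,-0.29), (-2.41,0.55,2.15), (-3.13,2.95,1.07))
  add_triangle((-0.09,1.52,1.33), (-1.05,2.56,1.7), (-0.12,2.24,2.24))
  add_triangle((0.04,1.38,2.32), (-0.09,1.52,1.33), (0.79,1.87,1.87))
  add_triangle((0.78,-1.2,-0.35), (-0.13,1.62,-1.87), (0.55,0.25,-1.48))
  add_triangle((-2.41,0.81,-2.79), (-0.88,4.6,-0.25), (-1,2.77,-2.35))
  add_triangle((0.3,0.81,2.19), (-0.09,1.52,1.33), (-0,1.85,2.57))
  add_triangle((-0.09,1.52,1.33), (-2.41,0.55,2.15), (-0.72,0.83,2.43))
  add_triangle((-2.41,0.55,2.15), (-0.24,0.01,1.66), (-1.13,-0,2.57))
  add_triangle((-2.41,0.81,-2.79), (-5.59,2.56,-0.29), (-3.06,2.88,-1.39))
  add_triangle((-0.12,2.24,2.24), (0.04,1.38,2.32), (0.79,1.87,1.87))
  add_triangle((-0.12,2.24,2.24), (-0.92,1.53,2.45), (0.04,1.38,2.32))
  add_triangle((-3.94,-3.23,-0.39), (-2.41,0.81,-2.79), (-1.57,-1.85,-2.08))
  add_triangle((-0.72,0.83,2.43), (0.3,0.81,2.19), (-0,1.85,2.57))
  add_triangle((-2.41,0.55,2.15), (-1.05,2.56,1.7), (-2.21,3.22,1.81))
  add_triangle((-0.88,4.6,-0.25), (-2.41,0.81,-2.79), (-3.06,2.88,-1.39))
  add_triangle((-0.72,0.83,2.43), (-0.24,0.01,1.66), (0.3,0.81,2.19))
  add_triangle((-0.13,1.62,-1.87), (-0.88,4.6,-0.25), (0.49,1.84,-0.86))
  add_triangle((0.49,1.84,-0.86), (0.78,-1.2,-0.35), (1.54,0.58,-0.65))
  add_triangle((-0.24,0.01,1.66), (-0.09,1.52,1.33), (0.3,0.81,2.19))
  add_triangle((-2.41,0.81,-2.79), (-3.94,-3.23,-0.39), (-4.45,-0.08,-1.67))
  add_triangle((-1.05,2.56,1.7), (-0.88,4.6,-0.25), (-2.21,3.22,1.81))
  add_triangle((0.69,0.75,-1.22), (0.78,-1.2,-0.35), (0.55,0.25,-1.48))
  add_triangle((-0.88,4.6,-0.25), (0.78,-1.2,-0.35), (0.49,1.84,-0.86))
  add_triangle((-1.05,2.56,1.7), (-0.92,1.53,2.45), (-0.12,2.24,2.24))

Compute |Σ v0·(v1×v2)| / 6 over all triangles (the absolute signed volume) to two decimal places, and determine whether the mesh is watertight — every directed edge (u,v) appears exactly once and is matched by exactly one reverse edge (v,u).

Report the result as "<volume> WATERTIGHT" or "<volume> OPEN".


Per-triangle v0·(v1×v2)/6:
  t1: +0.3390
  t2: +0.2089
  t3: +0.5873
  t4: +2.1766
  t5: +4.5329
  t6: +0.9261
  t7: +2.1668
  t8: +0.1727
  t9: +5.1076
  t10: +6.3839
  t11: +2.1139
  t12: +0.8899
  t13: +1.1138
  t14: +4.8648
  t15: +0.6028
  t16: +0.9456
  t17: +10.7664
  t18: +0.8435
  t19: -0.3187
  t20: +0.1868
  t21: +0.3170
  t22: -0.2680
  t23: +0.0631
  t24: +0.6600
  t25: +1.0978
  t26: +0.3587
  t27: +3.8502
  t28: +0.0620
  t29: -0.2466
  t30: +0.0471
  t31: +2.8129
  t32: +0.0427
  t33: +0.7425
  t34: -0.1217
  t35: +4.0082
  t36: +0.3124
  t37: +0.3332
  t38: +4.4638
  t39: +0.3545
  t40: +0.9832
  t41: +3.1496
  t42: +0.2204
  t43: +1.0455
  t44: -0.2593
  t45: -0.2354
  t46: +3.7290
  t47: +1.3949
  t48: +0.1607
  t49: +0.0527
  t50: +0.5826
Σ = +74.3244 → |volume| = 74.32

Directed edges: 150 total; 6 unmatched, e.g. (-0.13,1.62,-1.87)→(-2.41,0.81,-2.79) → open.

74.32 OPEN


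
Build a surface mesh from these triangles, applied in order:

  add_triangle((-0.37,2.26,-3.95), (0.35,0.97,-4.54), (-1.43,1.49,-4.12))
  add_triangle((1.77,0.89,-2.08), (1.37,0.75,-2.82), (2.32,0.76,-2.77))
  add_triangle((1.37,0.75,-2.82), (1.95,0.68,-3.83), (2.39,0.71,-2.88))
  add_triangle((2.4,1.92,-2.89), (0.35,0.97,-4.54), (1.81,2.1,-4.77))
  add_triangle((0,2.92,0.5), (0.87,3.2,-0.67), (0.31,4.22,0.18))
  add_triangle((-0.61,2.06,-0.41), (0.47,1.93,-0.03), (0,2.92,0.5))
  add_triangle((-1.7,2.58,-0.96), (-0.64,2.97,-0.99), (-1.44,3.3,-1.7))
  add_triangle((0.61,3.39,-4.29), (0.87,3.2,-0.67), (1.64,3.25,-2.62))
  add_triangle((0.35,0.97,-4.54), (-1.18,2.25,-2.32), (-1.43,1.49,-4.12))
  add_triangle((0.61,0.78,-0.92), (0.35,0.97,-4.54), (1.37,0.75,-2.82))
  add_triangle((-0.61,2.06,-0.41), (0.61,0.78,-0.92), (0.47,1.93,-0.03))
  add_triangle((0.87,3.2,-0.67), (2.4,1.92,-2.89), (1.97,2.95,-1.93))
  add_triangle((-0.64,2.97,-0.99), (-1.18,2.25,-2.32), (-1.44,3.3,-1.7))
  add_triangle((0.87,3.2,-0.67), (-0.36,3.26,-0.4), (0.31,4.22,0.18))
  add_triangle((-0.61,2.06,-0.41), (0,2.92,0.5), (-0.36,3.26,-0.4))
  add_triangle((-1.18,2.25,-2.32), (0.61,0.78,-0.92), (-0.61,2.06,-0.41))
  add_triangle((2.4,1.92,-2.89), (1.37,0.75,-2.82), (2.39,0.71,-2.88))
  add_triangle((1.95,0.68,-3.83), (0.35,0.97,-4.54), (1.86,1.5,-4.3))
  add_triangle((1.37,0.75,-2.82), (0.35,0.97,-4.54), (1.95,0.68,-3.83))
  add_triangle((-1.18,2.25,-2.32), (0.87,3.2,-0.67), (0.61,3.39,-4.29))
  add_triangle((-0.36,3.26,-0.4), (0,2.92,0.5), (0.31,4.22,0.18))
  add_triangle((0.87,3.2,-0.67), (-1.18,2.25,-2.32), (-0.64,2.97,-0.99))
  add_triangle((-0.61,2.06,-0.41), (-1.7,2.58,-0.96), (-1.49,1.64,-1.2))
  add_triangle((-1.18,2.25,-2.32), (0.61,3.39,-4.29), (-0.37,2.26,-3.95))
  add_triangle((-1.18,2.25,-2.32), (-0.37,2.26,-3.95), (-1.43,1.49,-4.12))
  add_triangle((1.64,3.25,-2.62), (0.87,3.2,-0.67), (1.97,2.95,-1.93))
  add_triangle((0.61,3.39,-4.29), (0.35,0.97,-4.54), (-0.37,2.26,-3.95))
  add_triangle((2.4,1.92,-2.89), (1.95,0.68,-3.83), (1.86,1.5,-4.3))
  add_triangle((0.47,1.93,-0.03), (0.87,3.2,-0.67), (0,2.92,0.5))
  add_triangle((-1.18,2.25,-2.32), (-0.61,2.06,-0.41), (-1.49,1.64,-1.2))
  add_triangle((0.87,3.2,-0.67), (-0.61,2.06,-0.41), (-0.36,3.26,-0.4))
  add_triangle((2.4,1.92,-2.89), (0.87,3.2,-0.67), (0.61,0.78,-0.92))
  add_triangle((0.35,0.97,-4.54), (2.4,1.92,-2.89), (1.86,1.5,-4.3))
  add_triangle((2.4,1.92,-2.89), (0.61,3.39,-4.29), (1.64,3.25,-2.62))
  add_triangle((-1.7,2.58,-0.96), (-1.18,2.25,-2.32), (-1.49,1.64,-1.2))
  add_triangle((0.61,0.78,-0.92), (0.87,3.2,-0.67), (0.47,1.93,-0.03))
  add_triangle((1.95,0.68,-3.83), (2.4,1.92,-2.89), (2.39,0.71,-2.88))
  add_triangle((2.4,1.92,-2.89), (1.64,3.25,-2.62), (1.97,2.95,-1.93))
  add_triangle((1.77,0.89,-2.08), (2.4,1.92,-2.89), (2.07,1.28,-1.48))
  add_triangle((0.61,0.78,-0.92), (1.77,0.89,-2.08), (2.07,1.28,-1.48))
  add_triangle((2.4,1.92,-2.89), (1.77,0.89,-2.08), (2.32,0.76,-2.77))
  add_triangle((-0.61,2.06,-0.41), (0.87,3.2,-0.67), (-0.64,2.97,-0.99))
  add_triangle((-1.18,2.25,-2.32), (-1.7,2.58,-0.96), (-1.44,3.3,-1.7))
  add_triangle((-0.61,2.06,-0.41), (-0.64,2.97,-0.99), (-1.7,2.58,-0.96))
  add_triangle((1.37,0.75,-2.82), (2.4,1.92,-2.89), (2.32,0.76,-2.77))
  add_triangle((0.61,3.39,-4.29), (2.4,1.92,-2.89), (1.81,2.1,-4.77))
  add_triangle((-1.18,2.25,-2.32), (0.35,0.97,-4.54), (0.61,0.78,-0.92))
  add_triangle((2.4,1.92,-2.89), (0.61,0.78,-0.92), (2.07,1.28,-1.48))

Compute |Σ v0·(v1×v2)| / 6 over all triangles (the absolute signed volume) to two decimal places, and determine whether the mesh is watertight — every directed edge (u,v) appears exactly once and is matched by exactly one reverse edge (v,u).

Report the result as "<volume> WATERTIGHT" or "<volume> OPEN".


17.00 OPEN

Per-triangle v0·(v1×v2)/6:
  t1: +1.5613
  t2: -0.1459
  t3: -0.1553
  t4: +0.3591
  t5: +0.0460
  t6: -0.2815
  t7: +0.3037
  t8: +1.7667
  t9: -1.6929
  t10: -0.4487
  t11: -0.3757
  t12: -0.2354
  t13: +0.3600
  t14: +0.5808
  t15: +0.1508
  t16: -0.6755
  t17: -0.5624
  t18: +0.8878
  t19: -0.3053
  t20: +3.1139
  t21: +0.2396
  t22: +1.0755
  t23: -0.1268
  t24: +1.2074
  t25: +1.1838
  t26: +0.6787
  t27: +1.5616
  t28: +0.7323
  t29: +0.1260
  t30: -0.4915
  t31: +0.1622
  t32: -0.2299
  t33: +0.5489
  t34: +2.0073
  t35: +0.3377
  t36: +0.0573
  t37: +0.7118
  t38: +0.6974
  t39: +0.2053
  t40: -0.1473
  t41: +0.0175
  t42: +0.2462
  t43: +0.4068
  t44: +0.1649
  t45: +0.5163
  t46: +2.0797
  t47: -1.3155
  t48: +0.0904
Σ = +16.9955 → |volume| = 17.00

Directed edges: 144 total; 6 unmatched, e.g. (1.77,0.89,-2.08)→(1.37,0.75,-2.82) → open.


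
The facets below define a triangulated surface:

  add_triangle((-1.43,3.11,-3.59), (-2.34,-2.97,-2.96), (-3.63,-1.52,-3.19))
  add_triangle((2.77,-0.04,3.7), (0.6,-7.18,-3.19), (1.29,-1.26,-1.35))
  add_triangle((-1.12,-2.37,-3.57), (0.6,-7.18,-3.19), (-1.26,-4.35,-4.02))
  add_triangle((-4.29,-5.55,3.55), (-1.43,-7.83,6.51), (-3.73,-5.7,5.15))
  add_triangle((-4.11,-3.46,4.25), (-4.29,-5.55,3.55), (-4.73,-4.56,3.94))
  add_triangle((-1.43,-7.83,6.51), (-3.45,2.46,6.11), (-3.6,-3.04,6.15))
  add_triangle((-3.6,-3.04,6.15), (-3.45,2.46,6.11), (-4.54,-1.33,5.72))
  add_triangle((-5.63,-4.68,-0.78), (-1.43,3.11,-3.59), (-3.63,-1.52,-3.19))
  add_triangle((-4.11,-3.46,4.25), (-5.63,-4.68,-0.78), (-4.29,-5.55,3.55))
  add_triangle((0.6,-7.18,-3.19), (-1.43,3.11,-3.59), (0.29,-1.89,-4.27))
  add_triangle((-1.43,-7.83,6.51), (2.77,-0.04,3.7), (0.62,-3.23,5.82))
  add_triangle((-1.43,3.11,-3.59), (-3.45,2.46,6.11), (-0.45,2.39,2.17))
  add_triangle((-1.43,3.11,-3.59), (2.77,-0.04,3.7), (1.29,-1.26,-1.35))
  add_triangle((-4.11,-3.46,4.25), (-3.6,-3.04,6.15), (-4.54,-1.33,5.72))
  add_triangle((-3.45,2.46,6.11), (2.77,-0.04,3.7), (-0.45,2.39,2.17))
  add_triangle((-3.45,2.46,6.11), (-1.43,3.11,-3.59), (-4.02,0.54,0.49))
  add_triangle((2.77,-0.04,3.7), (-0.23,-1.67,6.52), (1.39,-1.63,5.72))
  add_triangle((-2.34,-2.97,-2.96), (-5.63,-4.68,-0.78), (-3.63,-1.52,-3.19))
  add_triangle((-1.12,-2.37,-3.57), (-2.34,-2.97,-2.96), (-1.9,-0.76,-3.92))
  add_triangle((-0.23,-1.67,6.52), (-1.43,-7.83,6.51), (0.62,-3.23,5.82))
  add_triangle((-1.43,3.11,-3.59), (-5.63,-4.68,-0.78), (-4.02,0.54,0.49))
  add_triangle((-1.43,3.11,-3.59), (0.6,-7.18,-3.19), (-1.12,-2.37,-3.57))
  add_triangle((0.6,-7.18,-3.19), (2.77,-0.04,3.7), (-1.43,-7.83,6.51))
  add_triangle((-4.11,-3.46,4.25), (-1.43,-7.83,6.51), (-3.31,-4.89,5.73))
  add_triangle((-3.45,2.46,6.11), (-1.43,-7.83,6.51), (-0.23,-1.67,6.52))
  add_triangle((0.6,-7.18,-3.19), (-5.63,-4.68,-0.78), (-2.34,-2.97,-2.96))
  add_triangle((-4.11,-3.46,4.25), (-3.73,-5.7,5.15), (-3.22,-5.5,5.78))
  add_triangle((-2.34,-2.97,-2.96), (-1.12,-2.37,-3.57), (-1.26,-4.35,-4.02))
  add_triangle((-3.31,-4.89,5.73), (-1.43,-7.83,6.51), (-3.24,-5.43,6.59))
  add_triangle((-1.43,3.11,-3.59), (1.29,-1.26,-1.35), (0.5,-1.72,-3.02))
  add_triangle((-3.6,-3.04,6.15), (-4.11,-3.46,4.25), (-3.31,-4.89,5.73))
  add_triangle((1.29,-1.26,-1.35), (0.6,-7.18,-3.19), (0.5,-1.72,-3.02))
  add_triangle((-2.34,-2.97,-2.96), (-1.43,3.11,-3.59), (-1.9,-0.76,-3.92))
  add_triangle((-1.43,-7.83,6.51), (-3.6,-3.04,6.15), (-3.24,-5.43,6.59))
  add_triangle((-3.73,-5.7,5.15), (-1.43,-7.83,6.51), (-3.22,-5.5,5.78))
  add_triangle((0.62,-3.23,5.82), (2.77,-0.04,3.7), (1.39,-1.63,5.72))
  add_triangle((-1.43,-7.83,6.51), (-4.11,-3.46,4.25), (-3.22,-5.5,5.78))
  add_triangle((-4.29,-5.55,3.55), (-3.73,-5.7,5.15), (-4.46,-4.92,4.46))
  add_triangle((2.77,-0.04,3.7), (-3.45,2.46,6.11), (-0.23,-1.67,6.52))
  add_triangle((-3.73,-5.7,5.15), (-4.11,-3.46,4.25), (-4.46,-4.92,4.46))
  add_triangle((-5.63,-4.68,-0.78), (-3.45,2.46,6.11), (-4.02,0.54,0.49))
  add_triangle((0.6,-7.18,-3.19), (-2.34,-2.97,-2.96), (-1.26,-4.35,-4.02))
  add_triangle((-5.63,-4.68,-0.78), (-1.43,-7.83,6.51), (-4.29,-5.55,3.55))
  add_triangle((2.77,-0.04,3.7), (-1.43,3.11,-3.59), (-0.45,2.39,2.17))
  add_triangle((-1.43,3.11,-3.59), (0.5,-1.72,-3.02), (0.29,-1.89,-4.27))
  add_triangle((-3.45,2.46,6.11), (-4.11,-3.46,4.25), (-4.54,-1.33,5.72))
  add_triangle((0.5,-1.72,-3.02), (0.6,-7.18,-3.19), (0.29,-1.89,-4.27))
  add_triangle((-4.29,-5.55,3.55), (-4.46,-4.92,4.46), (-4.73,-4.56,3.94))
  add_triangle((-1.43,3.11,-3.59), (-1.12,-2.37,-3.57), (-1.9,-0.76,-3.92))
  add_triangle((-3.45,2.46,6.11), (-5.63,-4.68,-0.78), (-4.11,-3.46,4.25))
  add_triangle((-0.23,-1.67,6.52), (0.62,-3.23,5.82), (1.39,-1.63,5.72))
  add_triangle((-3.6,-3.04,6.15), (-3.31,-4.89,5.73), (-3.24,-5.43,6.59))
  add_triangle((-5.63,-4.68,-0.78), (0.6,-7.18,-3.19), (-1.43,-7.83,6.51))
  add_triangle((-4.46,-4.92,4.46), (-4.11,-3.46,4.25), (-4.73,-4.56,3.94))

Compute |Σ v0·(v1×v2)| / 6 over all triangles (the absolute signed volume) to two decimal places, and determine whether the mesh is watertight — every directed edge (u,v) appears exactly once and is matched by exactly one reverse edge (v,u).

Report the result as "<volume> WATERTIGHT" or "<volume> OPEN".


419.38 WATERTIGHT

Per-triangle v0·(v1×v2)/6:
  t1: +4.8370
  t2: +7.8868
  t3: +1.5978
  t4: +5.4920
  t5: -0.9121
  t6: +13.9715
  t7: +6.8884
  t8: +6.0726
  t9: +8.8024
  t10: +5.5889
  t11: +5.5712
  t12: +8.9346
  t13: +5.3458
  t14: +4.1501
  t15: +8.7109
  t16: +16.1584
  t17: +2.0899
  t18: +6.2877
  t19: +1.9479
  t20: +7.7955
  t21: +16.5772
  t22: +4.3173
  t23: +42.3435
  t24: +3.2229
  t25: +26.9102
  t26: +15.8440
  t27: +1.8264
  t28: +1.4126
  t29: +1.6627
  t30: +2.2666
  t31: +3.4828
  t32: +2.8612
  t33: +1.7658
  t34: +2.3820
  t35: +3.0482
  t36: +2.0348
  t37: -1.5088
  t38: +1.7350
  t39: +15.8767
  t40: +1.2985
  t41: +18.7614
  t42: +3.2778
  t43: +13.3391
  t44: +5.8008
  t45: +0.5296
  t46: -0.5723
  t47: +1.1060
  t48: +0.8419
  t49: +1.8576
  t50: +24.3627
  t51: +2.8606
  t52: +1.2042
  t53: +68.7309
  t54: +0.6991
Σ = +419.3762 → |volume| = 419.38

Directed edges: 162 total, each appears once with its reverse present → watertight.
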